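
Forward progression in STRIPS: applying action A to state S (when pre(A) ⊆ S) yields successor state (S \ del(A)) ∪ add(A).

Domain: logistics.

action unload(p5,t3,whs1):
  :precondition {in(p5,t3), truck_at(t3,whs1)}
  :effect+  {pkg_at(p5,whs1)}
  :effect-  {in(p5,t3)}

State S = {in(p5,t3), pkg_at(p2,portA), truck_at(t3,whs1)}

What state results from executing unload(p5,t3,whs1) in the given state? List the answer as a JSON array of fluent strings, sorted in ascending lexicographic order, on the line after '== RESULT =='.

Progress:
  pre ⊆ S: {in(p5,t3), truck_at(t3,whs1)} ⊆ S  — applicable
  S \ del = {pkg_at(p2,portA), truck_at(t3,whs1)}
  ∪ add   = {pkg_at(p2,portA), pkg_at(p5,whs1), truck_at(t3,whs1)}

== RESULT ==
["pkg_at(p2,portA)", "pkg_at(p5,whs1)", "truck_at(t3,whs1)"]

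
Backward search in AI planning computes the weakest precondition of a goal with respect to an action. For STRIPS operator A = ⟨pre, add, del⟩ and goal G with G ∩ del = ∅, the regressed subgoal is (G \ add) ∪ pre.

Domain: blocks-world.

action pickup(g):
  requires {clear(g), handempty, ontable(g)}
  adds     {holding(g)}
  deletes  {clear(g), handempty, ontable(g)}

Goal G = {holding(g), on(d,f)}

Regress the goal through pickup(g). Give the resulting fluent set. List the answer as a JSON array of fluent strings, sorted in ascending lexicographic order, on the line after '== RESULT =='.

Regress:
  G ∩ del = {}  (empty — regression defined)
  G \ add = {holding(g), on(d,f)} \ {holding(g)} = {on(d,f)}
  ∪ pre   = {on(d,f)} ∪ {clear(g), handempty, ontable(g)}
          = {clear(g), handempty, on(d,f), ontable(g)}

== RESULT ==
["clear(g)", "handempty", "on(d,f)", "ontable(g)"]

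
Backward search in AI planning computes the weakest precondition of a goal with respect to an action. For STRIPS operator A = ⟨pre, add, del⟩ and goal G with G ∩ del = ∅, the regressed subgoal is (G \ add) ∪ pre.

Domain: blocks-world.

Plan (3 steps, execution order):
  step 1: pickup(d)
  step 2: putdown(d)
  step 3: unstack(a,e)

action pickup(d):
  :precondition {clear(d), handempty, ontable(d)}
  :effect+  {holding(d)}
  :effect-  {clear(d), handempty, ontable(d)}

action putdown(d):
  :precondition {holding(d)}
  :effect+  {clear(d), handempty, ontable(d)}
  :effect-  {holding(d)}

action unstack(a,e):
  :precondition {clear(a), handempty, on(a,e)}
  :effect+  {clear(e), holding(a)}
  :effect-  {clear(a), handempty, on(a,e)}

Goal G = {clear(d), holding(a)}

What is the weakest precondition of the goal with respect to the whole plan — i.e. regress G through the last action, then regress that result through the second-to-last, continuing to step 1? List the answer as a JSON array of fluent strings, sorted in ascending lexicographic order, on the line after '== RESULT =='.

Regress step by step:
  through step 3 (unstack(a,e)): drop {holding(a)}, keep {clear(d)}, require {clear(a), handempty, on(a,e)}
    → {clear(a), clear(d), handempty, on(a,e)}
  through step 2 (putdown(d)): drop {clear(d), handempty}, keep {clear(a), on(a,e)}, require {holding(d)}
    → {clear(a), holding(d), on(a,e)}
  through step 1 (pickup(d)): drop {holding(d)}, keep {clear(a), on(a,e)}, require {clear(d), handempty, ontable(d)}
    → {clear(a), clear(d), handempty, on(a,e), ontable(d)}

== RESULT ==
["clear(a)", "clear(d)", "handempty", "on(a,e)", "ontable(d)"]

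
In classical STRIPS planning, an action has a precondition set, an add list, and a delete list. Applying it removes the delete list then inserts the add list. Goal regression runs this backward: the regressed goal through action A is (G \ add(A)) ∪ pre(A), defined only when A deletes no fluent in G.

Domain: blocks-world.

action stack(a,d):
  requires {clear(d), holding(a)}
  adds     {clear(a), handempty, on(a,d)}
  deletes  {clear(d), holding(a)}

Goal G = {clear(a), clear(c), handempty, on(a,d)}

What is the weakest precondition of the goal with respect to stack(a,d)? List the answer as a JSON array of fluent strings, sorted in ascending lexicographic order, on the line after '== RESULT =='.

Regress:
  G ∩ del = {}  (empty — regression defined)
  G \ add = {clear(a), clear(c), handempty, on(a,d)} \ {clear(a), handempty, on(a,d)} = {clear(c)}
  ∪ pre   = {clear(c)} ∪ {clear(d), holding(a)}
          = {clear(c), clear(d), holding(a)}

== RESULT ==
["clear(c)", "clear(d)", "holding(a)"]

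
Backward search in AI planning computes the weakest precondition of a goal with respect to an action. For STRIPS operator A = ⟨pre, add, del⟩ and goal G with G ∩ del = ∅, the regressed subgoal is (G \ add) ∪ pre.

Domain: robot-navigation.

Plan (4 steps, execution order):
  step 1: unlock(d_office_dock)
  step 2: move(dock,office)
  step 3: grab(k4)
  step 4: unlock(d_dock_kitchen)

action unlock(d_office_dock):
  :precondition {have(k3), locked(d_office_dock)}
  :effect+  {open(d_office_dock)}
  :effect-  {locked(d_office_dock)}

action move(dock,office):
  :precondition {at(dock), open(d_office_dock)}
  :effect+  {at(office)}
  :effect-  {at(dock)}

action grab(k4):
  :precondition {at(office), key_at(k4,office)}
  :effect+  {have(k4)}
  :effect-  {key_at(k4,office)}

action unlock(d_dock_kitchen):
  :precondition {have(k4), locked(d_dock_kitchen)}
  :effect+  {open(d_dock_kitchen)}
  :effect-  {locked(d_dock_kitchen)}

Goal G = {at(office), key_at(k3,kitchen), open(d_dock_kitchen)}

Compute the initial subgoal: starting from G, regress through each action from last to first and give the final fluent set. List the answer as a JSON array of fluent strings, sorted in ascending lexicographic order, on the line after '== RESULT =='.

Work backward from the goal:
  through step 4 (unlock(d_dock_kitchen)): drop {open(d_dock_kitchen)}, keep {at(office), key_at(k3,kitchen)}, require {have(k4), locked(d_dock_kitchen)}
    → {at(office), have(k4), key_at(k3,kitchen), locked(d_dock_kitchen)}
  through step 3 (grab(k4)): drop {have(k4)}, keep {at(office), key_at(k3,kitchen), locked(d_dock_kitchen)}, require {at(office), key_at(k4,office)}
    → {at(office), key_at(k3,kitchen), key_at(k4,office), locked(d_dock_kitchen)}
  through step 2 (move(dock,office)): drop {at(office)}, keep {key_at(k3,kitchen), key_at(k4,office), locked(d_dock_kitchen)}, require {at(dock), open(d_office_dock)}
    → {at(dock), key_at(k3,kitchen), key_at(k4,office), locked(d_dock_kitchen), open(d_office_dock)}
  through step 1 (unlock(d_office_dock)): drop {open(d_office_dock)}, keep {at(dock), key_at(k3,kitchen), key_at(k4,office), locked(d_dock_kitchen)}, require {have(k3), locked(d_office_dock)}
    → {at(dock), have(k3), key_at(k3,kitchen), key_at(k4,office), locked(d_dock_kitchen), locked(d_office_dock)}

== RESULT ==
["at(dock)", "have(k3)", "key_at(k3,kitchen)", "key_at(k4,office)", "locked(d_dock_kitchen)", "locked(d_office_dock)"]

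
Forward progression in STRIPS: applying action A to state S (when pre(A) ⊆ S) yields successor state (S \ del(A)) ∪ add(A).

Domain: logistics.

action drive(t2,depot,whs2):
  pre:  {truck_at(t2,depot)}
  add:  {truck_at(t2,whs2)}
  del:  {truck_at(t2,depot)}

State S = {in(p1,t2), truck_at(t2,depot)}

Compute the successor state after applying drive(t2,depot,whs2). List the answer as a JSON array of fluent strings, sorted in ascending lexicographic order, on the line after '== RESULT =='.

Compute (S \ del) ∪ add:
  pre ⊆ S: {truck_at(t2,depot)} ⊆ S  — applicable
  S \ del = {in(p1,t2)}
  ∪ add   = {in(p1,t2), truck_at(t2,whs2)}

== RESULT ==
["in(p1,t2)", "truck_at(t2,whs2)"]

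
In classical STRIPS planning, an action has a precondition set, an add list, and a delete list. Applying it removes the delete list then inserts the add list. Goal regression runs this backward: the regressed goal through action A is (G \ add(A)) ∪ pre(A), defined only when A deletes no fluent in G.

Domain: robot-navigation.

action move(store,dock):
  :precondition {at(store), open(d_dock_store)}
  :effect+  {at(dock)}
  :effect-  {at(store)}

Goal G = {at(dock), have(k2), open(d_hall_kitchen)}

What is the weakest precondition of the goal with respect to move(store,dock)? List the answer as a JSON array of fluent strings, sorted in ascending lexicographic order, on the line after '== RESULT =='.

Compute (G \ add) ∪ pre:
  G ∩ del = {}  (empty — regression defined)
  G \ add = {at(dock), have(k2), open(d_hall_kitchen)} \ {at(dock)} = {have(k2), open(d_hall_kitchen)}
  ∪ pre   = {have(k2), open(d_hall_kitchen)} ∪ {at(store), open(d_dock_store)}
          = {at(store), have(k2), open(d_dock_store), open(d_hall_kitchen)}

== RESULT ==
["at(store)", "have(k2)", "open(d_dock_store)", "open(d_hall_kitchen)"]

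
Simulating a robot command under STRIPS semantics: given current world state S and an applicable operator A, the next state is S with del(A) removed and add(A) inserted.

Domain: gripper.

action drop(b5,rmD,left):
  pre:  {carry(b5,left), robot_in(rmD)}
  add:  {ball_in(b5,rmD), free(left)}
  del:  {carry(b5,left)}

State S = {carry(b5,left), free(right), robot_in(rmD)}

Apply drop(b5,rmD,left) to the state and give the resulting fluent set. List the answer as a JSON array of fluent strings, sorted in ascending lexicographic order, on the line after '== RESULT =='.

Progress:
  pre ⊆ S: {carry(b5,left), robot_in(rmD)} ⊆ S  — applicable
  S \ del = {free(right), robot_in(rmD)}
  ∪ add   = {ball_in(b5,rmD), free(left), free(right), robot_in(rmD)}

== RESULT ==
["ball_in(b5,rmD)", "free(left)", "free(right)", "robot_in(rmD)"]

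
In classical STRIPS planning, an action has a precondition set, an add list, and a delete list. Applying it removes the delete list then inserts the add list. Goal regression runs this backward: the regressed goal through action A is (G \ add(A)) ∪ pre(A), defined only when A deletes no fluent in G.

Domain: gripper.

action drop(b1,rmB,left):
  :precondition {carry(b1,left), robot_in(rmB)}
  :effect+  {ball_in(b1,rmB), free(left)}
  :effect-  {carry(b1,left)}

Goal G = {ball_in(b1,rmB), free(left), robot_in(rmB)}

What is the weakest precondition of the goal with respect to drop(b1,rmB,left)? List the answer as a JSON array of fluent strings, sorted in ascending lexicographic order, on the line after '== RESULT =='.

Compute (G \ add) ∪ pre:
  G ∩ del = {}  (empty — regression defined)
  G \ add = {ball_in(b1,rmB), free(left), robot_in(rmB)} \ {ball_in(b1,rmB), free(left)} = {robot_in(rmB)}
  ∪ pre   = {robot_in(rmB)} ∪ {carry(b1,left), robot_in(rmB)}
          = {carry(b1,left), robot_in(rmB)}

== RESULT ==
["carry(b1,left)", "robot_in(rmB)"]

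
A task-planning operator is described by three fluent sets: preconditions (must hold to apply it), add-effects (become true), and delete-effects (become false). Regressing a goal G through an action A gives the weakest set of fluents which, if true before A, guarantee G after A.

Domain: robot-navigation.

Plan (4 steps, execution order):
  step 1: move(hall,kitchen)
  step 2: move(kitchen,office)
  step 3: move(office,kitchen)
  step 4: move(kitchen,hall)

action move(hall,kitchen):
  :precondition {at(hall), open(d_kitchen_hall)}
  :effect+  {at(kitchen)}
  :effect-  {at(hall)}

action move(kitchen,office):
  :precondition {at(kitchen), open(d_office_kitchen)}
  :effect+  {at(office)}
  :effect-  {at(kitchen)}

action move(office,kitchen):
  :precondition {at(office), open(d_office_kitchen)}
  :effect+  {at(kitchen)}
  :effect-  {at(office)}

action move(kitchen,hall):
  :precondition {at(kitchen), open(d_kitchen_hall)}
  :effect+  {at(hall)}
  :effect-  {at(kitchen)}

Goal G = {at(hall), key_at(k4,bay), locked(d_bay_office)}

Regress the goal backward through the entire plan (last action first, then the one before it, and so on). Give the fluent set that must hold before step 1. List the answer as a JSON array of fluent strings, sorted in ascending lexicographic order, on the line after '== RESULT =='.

Work backward from the goal:
  through step 4 (move(kitchen,hall)): drop {at(hall)}, keep {key_at(k4,bay), locked(d_bay_office)}, require {at(kitchen), open(d_kitchen_hall)}
    → {at(kitchen), key_at(k4,bay), locked(d_bay_office), open(d_kitchen_hall)}
  through step 3 (move(office,kitchen)): drop {at(kitchen)}, keep {key_at(k4,bay), locked(d_bay_office), open(d_kitchen_hall)}, require {at(office), open(d_office_kitchen)}
    → {at(office), key_at(k4,bay), locked(d_bay_office), open(d_kitchen_hall), open(d_office_kitchen)}
  through step 2 (move(kitchen,office)): drop {at(office)}, keep {key_at(k4,bay), locked(d_bay_office), open(d_kitchen_hall), open(d_office_kitchen)}, require {at(kitchen), open(d_office_kitchen)}
    → {at(kitchen), key_at(k4,bay), locked(d_bay_office), open(d_kitchen_hall), open(d_office_kitchen)}
  through step 1 (move(hall,kitchen)): drop {at(kitchen)}, keep {key_at(k4,bay), locked(d_bay_office), open(d_kitchen_hall), open(d_office_kitchen)}, require {at(hall), open(d_kitchen_hall)}
    → {at(hall), key_at(k4,bay), locked(d_bay_office), open(d_kitchen_hall), open(d_office_kitchen)}

== RESULT ==
["at(hall)", "key_at(k4,bay)", "locked(d_bay_office)", "open(d_kitchen_hall)", "open(d_office_kitchen)"]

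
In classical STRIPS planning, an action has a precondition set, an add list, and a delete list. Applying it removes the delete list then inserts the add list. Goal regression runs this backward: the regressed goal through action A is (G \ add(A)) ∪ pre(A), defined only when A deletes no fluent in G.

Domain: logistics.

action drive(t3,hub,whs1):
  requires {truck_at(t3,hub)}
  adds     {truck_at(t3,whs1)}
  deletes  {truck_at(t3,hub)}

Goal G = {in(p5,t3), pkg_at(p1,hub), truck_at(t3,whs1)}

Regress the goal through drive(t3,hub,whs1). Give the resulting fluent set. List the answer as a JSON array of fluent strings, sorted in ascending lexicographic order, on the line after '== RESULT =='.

Regress:
  G ∩ del = {}  (empty — regression defined)
  G \ add = {in(p5,t3), pkg_at(p1,hub), truck_at(t3,whs1)} \ {truck_at(t3,whs1)} = {in(p5,t3), pkg_at(p1,hub)}
  ∪ pre   = {in(p5,t3), pkg_at(p1,hub)} ∪ {truck_at(t3,hub)}
          = {in(p5,t3), pkg_at(p1,hub), truck_at(t3,hub)}

== RESULT ==
["in(p5,t3)", "pkg_at(p1,hub)", "truck_at(t3,hub)"]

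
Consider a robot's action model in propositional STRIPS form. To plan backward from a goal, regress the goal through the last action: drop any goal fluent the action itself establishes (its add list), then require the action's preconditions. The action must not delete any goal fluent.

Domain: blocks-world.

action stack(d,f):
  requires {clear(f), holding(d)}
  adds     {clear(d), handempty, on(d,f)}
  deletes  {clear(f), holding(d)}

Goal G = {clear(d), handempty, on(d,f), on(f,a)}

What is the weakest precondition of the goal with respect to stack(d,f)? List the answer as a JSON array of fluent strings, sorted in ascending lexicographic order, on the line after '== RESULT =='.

Regress:
  G ∩ del = {}  (empty — regression defined)
  G \ add = {clear(d), handempty, on(d,f), on(f,a)} \ {clear(d), handempty, on(d,f)} = {on(f,a)}
  ∪ pre   = {on(f,a)} ∪ {clear(f), holding(d)}
          = {clear(f), holding(d), on(f,a)}

== RESULT ==
["clear(f)", "holding(d)", "on(f,a)"]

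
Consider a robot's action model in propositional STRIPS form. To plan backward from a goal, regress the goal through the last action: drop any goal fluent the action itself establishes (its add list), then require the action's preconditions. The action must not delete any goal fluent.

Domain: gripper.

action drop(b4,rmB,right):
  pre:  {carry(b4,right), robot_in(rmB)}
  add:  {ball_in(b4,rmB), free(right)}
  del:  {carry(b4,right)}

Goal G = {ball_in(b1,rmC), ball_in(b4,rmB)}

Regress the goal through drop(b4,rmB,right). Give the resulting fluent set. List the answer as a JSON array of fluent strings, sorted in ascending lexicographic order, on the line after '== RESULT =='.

Regress:
  G ∩ del = {}  (empty — regression defined)
  G \ add = {ball_in(b1,rmC), ball_in(b4,rmB)} \ {ball_in(b4,rmB), free(right)} = {ball_in(b1,rmC)}
  ∪ pre   = {ball_in(b1,rmC)} ∪ {carry(b4,right), robot_in(rmB)}
          = {ball_in(b1,rmC), carry(b4,right), robot_in(rmB)}

== RESULT ==
["ball_in(b1,rmC)", "carry(b4,right)", "robot_in(rmB)"]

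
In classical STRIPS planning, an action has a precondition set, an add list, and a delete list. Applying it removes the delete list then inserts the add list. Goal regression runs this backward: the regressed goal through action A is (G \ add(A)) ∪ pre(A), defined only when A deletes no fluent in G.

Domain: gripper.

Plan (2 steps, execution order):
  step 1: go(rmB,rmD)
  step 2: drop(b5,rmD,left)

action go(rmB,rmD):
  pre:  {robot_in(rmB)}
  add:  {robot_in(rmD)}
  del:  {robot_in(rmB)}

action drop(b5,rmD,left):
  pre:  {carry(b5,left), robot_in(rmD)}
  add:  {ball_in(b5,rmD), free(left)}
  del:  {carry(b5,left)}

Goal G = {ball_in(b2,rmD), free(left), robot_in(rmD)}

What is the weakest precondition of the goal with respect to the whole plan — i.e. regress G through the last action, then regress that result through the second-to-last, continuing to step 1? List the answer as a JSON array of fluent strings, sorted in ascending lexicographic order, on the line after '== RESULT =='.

Work backward from the goal:
  through step 2 (drop(b5,rmD,left)): drop {free(left)}, keep {ball_in(b2,rmD), robot_in(rmD)}, require {carry(b5,left), robot_in(rmD)}
    → {ball_in(b2,rmD), carry(b5,left), robot_in(rmD)}
  through step 1 (go(rmB,rmD)): drop {robot_in(rmD)}, keep {ball_in(b2,rmD), carry(b5,left)}, require {robot_in(rmB)}
    → {ball_in(b2,rmD), carry(b5,left), robot_in(rmB)}

== RESULT ==
["ball_in(b2,rmD)", "carry(b5,left)", "robot_in(rmB)"]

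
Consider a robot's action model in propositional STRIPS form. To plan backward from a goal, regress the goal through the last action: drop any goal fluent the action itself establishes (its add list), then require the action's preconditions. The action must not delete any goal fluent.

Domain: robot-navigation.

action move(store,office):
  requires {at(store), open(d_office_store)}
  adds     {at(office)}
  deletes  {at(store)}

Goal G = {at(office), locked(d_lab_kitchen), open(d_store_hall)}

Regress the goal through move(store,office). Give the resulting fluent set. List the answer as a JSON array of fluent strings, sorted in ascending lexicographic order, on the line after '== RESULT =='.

Regress:
  G ∩ del = {}  (empty — regression defined)
  G \ add = {at(office), locked(d_lab_kitchen), open(d_store_hall)} \ {at(office)} = {locked(d_lab_kitchen), open(d_store_hall)}
  ∪ pre   = {locked(d_lab_kitchen), open(d_store_hall)} ∪ {at(store), open(d_office_store)}
          = {at(store), locked(d_lab_kitchen), open(d_office_store), open(d_store_hall)}

== RESULT ==
["at(store)", "locked(d_lab_kitchen)", "open(d_office_store)", "open(d_store_hall)"]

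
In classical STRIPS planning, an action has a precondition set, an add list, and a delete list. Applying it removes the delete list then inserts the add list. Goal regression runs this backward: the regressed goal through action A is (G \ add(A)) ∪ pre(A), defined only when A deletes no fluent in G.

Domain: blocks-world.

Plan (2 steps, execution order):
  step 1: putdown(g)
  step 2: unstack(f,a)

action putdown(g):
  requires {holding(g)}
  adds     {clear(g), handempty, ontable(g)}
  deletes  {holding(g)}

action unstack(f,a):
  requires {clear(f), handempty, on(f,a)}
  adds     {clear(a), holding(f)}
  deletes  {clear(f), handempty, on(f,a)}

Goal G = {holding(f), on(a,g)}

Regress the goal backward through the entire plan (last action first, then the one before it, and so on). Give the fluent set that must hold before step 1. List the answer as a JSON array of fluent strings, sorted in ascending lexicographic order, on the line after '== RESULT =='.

Work backward from the goal:
  through step 2 (unstack(f,a)): drop {holding(f)}, keep {on(a,g)}, require {clear(f), handempty, on(f,a)}
    → {clear(f), handempty, on(a,g), on(f,a)}
  through step 1 (putdown(g)): drop {handempty}, keep {clear(f), on(a,g), on(f,a)}, require {holding(g)}
    → {clear(f), holding(g), on(a,g), on(f,a)}

== RESULT ==
["clear(f)", "holding(g)", "on(a,g)", "on(f,a)"]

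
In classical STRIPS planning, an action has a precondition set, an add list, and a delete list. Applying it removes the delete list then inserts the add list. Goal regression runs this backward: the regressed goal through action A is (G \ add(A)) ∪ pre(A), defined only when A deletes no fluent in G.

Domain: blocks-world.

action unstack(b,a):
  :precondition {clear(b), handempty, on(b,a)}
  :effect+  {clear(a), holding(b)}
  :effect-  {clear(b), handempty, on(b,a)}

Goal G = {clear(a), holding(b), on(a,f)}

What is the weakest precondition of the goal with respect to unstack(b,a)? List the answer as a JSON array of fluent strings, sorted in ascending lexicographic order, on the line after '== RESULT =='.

Regress:
  G ∩ del = {}  (empty — regression defined)
  G \ add = {clear(a), holding(b), on(a,f)} \ {clear(a), holding(b)} = {on(a,f)}
  ∪ pre   = {on(a,f)} ∪ {clear(b), handempty, on(b,a)}
          = {clear(b), handempty, on(a,f), on(b,a)}

== RESULT ==
["clear(b)", "handempty", "on(a,f)", "on(b,a)"]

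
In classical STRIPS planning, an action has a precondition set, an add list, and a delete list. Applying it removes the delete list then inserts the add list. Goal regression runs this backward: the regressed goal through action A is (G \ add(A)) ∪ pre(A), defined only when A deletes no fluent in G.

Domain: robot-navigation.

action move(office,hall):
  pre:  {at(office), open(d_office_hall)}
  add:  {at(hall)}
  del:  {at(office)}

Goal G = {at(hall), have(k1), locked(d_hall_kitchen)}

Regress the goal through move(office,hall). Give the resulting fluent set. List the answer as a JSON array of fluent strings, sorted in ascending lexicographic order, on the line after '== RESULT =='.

Compute (G \ add) ∪ pre:
  G ∩ del = {}  (empty — regression defined)
  G \ add = {at(hall), have(k1), locked(d_hall_kitchen)} \ {at(hall)} = {have(k1), locked(d_hall_kitchen)}
  ∪ pre   = {have(k1), locked(d_hall_kitchen)} ∪ {at(office), open(d_office_hall)}
          = {at(office), have(k1), locked(d_hall_kitchen), open(d_office_hall)}

== RESULT ==
["at(office)", "have(k1)", "locked(d_hall_kitchen)", "open(d_office_hall)"]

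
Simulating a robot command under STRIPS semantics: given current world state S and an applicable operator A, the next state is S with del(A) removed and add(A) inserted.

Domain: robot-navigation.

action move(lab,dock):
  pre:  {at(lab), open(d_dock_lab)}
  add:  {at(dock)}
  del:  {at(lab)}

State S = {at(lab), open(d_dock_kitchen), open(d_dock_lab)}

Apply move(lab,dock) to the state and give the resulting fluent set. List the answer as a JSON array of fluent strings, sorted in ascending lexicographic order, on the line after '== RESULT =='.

Progress:
  pre ⊆ S: {at(lab), open(d_dock_lab)} ⊆ S  — applicable
  S \ del = {open(d_dock_kitchen), open(d_dock_lab)}
  ∪ add   = {at(dock), open(d_dock_kitchen), open(d_dock_lab)}

== RESULT ==
["at(dock)", "open(d_dock_kitchen)", "open(d_dock_lab)"]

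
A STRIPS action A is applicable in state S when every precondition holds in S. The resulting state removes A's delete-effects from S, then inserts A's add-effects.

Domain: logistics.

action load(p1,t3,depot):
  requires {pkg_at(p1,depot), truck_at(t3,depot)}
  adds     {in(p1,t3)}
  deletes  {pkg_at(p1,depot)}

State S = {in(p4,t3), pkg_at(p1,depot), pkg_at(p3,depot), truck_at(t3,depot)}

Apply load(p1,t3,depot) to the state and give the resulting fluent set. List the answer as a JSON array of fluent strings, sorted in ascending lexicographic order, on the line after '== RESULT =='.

Progress:
  pre ⊆ S: {pkg_at(p1,depot), truck_at(t3,depot)} ⊆ S  — applicable
  S \ del = {in(p4,t3), pkg_at(p3,depot), truck_at(t3,depot)}
  ∪ add   = {in(p1,t3), in(p4,t3), pkg_at(p3,depot), truck_at(t3,depot)}

== RESULT ==
["in(p1,t3)", "in(p4,t3)", "pkg_at(p3,depot)", "truck_at(t3,depot)"]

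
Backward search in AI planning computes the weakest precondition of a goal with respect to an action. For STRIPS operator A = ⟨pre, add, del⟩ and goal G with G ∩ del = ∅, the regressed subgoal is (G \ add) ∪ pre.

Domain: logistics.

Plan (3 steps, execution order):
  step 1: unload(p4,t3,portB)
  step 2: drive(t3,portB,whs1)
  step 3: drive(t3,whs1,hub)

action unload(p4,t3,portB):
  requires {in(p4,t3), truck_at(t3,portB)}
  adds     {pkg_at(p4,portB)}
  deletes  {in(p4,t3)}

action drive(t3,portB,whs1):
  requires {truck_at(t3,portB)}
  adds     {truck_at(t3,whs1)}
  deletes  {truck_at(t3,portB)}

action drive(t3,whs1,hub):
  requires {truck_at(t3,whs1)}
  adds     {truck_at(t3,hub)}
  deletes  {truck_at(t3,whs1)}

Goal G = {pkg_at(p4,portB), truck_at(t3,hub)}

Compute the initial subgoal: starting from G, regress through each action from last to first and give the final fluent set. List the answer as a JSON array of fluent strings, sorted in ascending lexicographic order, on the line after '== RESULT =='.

Work backward from the goal:
  through step 3 (drive(t3,whs1,hub)): drop {truck_at(t3,hub)}, keep {pkg_at(p4,portB)}, require {truck_at(t3,whs1)}
    → {pkg_at(p4,portB), truck_at(t3,whs1)}
  through step 2 (drive(t3,portB,whs1)): drop {truck_at(t3,whs1)}, keep {pkg_at(p4,portB)}, require {truck_at(t3,portB)}
    → {pkg_at(p4,portB), truck_at(t3,portB)}
  through step 1 (unload(p4,t3,portB)): drop {pkg_at(p4,portB)}, keep {truck_at(t3,portB)}, require {in(p4,t3), truck_at(t3,portB)}
    → {in(p4,t3), truck_at(t3,portB)}

== RESULT ==
["in(p4,t3)", "truck_at(t3,portB)"]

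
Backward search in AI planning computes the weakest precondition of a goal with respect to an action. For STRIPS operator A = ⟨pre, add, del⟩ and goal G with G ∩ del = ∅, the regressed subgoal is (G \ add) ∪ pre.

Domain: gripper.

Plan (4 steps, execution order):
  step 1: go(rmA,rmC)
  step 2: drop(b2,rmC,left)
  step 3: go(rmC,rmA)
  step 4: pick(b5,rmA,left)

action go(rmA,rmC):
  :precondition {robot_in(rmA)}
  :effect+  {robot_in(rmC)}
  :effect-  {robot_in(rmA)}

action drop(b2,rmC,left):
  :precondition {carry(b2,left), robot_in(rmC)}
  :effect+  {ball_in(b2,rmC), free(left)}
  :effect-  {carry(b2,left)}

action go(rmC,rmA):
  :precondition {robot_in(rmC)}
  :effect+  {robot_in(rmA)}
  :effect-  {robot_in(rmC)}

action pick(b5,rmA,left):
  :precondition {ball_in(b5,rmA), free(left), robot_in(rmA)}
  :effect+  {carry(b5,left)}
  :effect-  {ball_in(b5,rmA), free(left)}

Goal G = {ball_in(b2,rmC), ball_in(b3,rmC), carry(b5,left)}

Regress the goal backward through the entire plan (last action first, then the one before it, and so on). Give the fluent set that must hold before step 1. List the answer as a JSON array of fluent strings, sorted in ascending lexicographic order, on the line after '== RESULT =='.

Regress step by step:
  through step 4 (pick(b5,rmA,left)): drop {carry(b5,left)}, keep {ball_in(b2,rmC), ball_in(b3,rmC)}, require {ball_in(b5,rmA), free(left), robot_in(rmA)}
    → {ball_in(b2,rmC), ball_in(b3,rmC), ball_in(b5,rmA), free(left), robot_in(rmA)}
  through step 3 (go(rmC,rmA)): drop {robot_in(rmA)}, keep {ball_in(b2,rmC), ball_in(b3,rmC), ball_in(b5,rmA), free(left)}, require {robot_in(rmC)}
    → {ball_in(b2,rmC), ball_in(b3,rmC), ball_in(b5,rmA), free(left), robot_in(rmC)}
  through step 2 (drop(b2,rmC,left)): drop {ball_in(b2,rmC), free(left)}, keep {ball_in(b3,rmC), ball_in(b5,rmA), robot_in(rmC)}, require {carry(b2,left), robot_in(rmC)}
    → {ball_in(b3,rmC), ball_in(b5,rmA), carry(b2,left), robot_in(rmC)}
  through step 1 (go(rmA,rmC)): drop {robot_in(rmC)}, keep {ball_in(b3,rmC), ball_in(b5,rmA), carry(b2,left)}, require {robot_in(rmA)}
    → {ball_in(b3,rmC), ball_in(b5,rmA), carry(b2,left), robot_in(rmA)}

== RESULT ==
["ball_in(b3,rmC)", "ball_in(b5,rmA)", "carry(b2,left)", "robot_in(rmA)"]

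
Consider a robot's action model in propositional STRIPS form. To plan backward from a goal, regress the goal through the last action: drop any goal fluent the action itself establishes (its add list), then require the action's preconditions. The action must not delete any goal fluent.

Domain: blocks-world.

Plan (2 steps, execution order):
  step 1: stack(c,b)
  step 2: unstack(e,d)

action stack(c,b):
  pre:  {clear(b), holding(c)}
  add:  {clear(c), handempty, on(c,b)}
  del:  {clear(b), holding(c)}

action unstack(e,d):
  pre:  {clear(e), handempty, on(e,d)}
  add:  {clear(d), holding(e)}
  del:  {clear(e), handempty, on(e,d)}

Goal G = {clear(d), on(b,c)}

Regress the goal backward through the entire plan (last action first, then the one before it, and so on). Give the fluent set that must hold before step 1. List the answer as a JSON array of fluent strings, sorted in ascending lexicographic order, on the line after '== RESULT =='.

Regress step by step:
  through step 2 (unstack(e,d)): drop {clear(d)}, keep {on(b,c)}, require {clear(e), handempty, on(e,d)}
    → {clear(e), handempty, on(b,c), on(e,d)}
  through step 1 (stack(c,b)): drop {handempty}, keep {clear(e), on(b,c), on(e,d)}, require {clear(b), holding(c)}
    → {clear(b), clear(e), holding(c), on(b,c), on(e,d)}

== RESULT ==
["clear(b)", "clear(e)", "holding(c)", "on(b,c)", "on(e,d)"]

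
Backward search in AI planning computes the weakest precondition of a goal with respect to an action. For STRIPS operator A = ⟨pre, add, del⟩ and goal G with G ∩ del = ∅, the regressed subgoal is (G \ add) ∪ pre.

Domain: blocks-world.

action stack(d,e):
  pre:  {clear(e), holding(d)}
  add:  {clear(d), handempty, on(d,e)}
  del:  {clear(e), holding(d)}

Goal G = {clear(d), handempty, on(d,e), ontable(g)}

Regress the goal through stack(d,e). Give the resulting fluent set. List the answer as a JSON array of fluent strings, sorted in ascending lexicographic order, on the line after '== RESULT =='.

Regress:
  G ∩ del = {}  (empty — regression defined)
  G \ add = {clear(d), handempty, on(d,e), ontable(g)} \ {clear(d), handempty, on(d,e)} = {ontable(g)}
  ∪ pre   = {ontable(g)} ∪ {clear(e), holding(d)}
          = {clear(e), holding(d), ontable(g)}

== RESULT ==
["clear(e)", "holding(d)", "ontable(g)"]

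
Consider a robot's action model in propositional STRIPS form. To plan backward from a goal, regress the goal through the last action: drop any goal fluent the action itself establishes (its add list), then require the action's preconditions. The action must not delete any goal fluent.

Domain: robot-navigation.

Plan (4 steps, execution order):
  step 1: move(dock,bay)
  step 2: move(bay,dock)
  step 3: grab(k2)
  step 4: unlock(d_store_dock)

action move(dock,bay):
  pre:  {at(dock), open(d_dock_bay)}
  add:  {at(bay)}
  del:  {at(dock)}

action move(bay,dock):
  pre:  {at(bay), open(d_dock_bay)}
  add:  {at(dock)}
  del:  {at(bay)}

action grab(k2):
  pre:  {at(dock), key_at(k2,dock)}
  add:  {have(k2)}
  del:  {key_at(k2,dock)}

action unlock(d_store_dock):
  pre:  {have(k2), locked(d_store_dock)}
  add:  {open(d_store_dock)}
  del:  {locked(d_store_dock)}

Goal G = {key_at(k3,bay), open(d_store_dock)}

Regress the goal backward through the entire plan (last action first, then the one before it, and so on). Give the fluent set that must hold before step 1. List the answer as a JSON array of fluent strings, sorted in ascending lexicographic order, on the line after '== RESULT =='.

Regress step by step:
  through step 4 (unlock(d_store_dock)): drop {open(d_store_dock)}, keep {key_at(k3,bay)}, require {have(k2), locked(d_store_dock)}
    → {have(k2), key_at(k3,bay), locked(d_store_dock)}
  through step 3 (grab(k2)): drop {have(k2)}, keep {key_at(k3,bay), locked(d_store_dock)}, require {at(dock), key_at(k2,dock)}
    → {at(dock), key_at(k2,dock), key_at(k3,bay), locked(d_store_dock)}
  through step 2 (move(bay,dock)): drop {at(dock)}, keep {key_at(k2,dock), key_at(k3,bay), locked(d_store_dock)}, require {at(bay), open(d_dock_bay)}
    → {at(bay), key_at(k2,dock), key_at(k3,bay), locked(d_store_dock), open(d_dock_bay)}
  through step 1 (move(dock,bay)): drop {at(bay)}, keep {key_at(k2,dock), key_at(k3,bay), locked(d_store_dock), open(d_dock_bay)}, require {at(dock), open(d_dock_bay)}
    → {at(dock), key_at(k2,dock), key_at(k3,bay), locked(d_store_dock), open(d_dock_bay)}

== RESULT ==
["at(dock)", "key_at(k2,dock)", "key_at(k3,bay)", "locked(d_store_dock)", "open(d_dock_bay)"]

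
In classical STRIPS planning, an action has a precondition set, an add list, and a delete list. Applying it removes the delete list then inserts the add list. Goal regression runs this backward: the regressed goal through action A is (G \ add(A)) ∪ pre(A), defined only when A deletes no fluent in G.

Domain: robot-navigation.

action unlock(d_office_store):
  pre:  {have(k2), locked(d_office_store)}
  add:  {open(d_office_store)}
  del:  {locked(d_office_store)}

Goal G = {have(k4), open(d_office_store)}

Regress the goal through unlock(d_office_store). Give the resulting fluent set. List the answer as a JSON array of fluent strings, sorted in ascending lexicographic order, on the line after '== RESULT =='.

Compute (G \ add) ∪ pre:
  G ∩ del = {}  (empty — regression defined)
  G \ add = {have(k4), open(d_office_store)} \ {open(d_office_store)} = {have(k4)}
  ∪ pre   = {have(k4)} ∪ {have(k2), locked(d_office_store)}
          = {have(k2), have(k4), locked(d_office_store)}

== RESULT ==
["have(k2)", "have(k4)", "locked(d_office_store)"]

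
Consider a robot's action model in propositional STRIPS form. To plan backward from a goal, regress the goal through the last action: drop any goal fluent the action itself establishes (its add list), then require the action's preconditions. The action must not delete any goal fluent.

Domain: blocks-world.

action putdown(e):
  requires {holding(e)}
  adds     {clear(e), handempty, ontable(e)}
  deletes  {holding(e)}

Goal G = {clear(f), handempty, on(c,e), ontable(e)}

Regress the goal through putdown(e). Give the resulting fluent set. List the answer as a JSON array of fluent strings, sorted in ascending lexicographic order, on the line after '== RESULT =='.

Compute (G \ add) ∪ pre:
  G ∩ del = {}  (empty — regression defined)
  G \ add = {clear(f), handempty, on(c,e), ontable(e)} \ {clear(e), handempty, ontable(e)} = {clear(f), on(c,e)}
  ∪ pre   = {clear(f), on(c,e)} ∪ {holding(e)}
          = {clear(f), holding(e), on(c,e)}

== RESULT ==
["clear(f)", "holding(e)", "on(c,e)"]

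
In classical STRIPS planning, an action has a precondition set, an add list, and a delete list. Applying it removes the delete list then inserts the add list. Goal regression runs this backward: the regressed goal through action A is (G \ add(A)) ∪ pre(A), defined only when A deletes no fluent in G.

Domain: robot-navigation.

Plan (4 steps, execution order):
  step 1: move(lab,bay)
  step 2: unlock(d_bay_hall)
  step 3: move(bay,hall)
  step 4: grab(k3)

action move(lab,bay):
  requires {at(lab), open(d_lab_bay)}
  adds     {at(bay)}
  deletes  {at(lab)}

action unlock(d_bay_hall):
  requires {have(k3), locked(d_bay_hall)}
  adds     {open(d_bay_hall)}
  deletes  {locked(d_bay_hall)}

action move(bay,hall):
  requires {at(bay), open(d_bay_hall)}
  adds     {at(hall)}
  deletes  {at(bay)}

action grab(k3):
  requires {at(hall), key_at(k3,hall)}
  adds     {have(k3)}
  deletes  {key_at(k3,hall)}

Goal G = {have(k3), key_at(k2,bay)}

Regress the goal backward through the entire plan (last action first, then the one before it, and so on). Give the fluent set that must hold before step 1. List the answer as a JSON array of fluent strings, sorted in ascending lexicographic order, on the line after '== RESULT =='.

Work backward from the goal:
  through step 4 (grab(k3)): drop {have(k3)}, keep {key_at(k2,bay)}, require {at(hall), key_at(k3,hall)}
    → {at(hall), key_at(k2,bay), key_at(k3,hall)}
  through step 3 (move(bay,hall)): drop {at(hall)}, keep {key_at(k2,bay), key_at(k3,hall)}, require {at(bay), open(d_bay_hall)}
    → {at(bay), key_at(k2,bay), key_at(k3,hall), open(d_bay_hall)}
  through step 2 (unlock(d_bay_hall)): drop {open(d_bay_hall)}, keep {at(bay), key_at(k2,bay), key_at(k3,hall)}, require {have(k3), locked(d_bay_hall)}
    → {at(bay), have(k3), key_at(k2,bay), key_at(k3,hall), locked(d_bay_hall)}
  through step 1 (move(lab,bay)): drop {at(bay)}, keep {have(k3), key_at(k2,bay), key_at(k3,hall), locked(d_bay_hall)}, require {at(lab), open(d_lab_bay)}
    → {at(lab), have(k3), key_at(k2,bay), key_at(k3,hall), locked(d_bay_hall), open(d_lab_bay)}

== RESULT ==
["at(lab)", "have(k3)", "key_at(k2,bay)", "key_at(k3,hall)", "locked(d_bay_hall)", "open(d_lab_bay)"]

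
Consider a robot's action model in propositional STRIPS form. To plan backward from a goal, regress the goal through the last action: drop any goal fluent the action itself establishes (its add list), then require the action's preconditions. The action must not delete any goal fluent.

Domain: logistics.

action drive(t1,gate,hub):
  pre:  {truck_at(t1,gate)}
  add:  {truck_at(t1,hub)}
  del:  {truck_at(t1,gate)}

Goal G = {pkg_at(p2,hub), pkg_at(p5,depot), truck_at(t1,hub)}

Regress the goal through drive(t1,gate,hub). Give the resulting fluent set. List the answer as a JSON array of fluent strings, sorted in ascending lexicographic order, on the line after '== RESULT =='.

Compute (G \ add) ∪ pre:
  G ∩ del = {}  (empty — regression defined)
  G \ add = {pkg_at(p2,hub), pkg_at(p5,depot), truck_at(t1,hub)} \ {truck_at(t1,hub)} = {pkg_at(p2,hub), pkg_at(p5,depot)}
  ∪ pre   = {pkg_at(p2,hub), pkg_at(p5,depot)} ∪ {truck_at(t1,gate)}
          = {pkg_at(p2,hub), pkg_at(p5,depot), truck_at(t1,gate)}

== RESULT ==
["pkg_at(p2,hub)", "pkg_at(p5,depot)", "truck_at(t1,gate)"]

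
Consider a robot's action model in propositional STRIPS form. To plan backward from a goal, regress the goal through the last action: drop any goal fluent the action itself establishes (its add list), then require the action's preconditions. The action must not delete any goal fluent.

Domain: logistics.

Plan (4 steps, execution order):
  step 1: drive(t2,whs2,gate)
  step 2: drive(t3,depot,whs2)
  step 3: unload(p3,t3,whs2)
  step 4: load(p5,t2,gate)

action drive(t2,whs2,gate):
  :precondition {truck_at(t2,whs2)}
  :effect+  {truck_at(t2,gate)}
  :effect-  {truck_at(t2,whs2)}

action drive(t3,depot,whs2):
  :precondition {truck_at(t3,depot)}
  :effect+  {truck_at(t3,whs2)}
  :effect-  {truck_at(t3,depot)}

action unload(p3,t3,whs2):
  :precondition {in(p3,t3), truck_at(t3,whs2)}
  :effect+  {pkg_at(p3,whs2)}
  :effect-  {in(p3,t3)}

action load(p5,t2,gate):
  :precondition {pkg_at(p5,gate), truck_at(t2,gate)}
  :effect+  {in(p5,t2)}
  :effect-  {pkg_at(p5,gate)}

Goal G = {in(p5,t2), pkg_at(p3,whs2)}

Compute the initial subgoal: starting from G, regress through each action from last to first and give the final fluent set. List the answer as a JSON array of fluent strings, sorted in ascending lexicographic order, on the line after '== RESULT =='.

Work backward from the goal:
  through step 4 (load(p5,t2,gate)): drop {in(p5,t2)}, keep {pkg_at(p3,whs2)}, require {pkg_at(p5,gate), truck_at(t2,gate)}
    → {pkg_at(p3,whs2), pkg_at(p5,gate), truck_at(t2,gate)}
  through step 3 (unload(p3,t3,whs2)): drop {pkg_at(p3,whs2)}, keep {pkg_at(p5,gate), truck_at(t2,gate)}, require {in(p3,t3), truck_at(t3,whs2)}
    → {in(p3,t3), pkg_at(p5,gate), truck_at(t2,gate), truck_at(t3,whs2)}
  through step 2 (drive(t3,depot,whs2)): drop {truck_at(t3,whs2)}, keep {in(p3,t3), pkg_at(p5,gate), truck_at(t2,gate)}, require {truck_at(t3,depot)}
    → {in(p3,t3), pkg_at(p5,gate), truck_at(t2,gate), truck_at(t3,depot)}
  through step 1 (drive(t2,whs2,gate)): drop {truck_at(t2,gate)}, keep {in(p3,t3), pkg_at(p5,gate), truck_at(t3,depot)}, require {truck_at(t2,whs2)}
    → {in(p3,t3), pkg_at(p5,gate), truck_at(t2,whs2), truck_at(t3,depot)}

== RESULT ==
["in(p3,t3)", "pkg_at(p5,gate)", "truck_at(t2,whs2)", "truck_at(t3,depot)"]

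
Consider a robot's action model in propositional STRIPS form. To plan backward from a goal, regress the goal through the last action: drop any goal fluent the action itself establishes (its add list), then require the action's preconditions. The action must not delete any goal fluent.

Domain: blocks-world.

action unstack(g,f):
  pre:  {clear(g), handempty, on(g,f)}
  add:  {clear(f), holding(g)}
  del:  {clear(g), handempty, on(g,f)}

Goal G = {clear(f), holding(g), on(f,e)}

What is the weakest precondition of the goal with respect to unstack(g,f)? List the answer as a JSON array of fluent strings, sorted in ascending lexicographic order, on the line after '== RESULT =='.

Regress:
  G ∩ del = {}  (empty — regression defined)
  G \ add = {clear(f), holding(g), on(f,e)} \ {clear(f), holding(g)} = {on(f,e)}
  ∪ pre   = {on(f,e)} ∪ {clear(g), handempty, on(g,f)}
          = {clear(g), handempty, on(f,e), on(g,f)}

== RESULT ==
["clear(g)", "handempty", "on(f,e)", "on(g,f)"]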